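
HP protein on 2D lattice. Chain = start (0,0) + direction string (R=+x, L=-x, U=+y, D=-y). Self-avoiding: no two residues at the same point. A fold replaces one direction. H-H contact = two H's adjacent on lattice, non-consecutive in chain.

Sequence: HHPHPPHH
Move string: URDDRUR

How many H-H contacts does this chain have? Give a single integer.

Positions: [(0, 0), (0, 1), (1, 1), (1, 0), (1, -1), (2, -1), (2, 0), (3, 0)]
H-H contact: residue 0 @(0,0) - residue 3 @(1, 0)
H-H contact: residue 3 @(1,0) - residue 6 @(2, 0)

Answer: 2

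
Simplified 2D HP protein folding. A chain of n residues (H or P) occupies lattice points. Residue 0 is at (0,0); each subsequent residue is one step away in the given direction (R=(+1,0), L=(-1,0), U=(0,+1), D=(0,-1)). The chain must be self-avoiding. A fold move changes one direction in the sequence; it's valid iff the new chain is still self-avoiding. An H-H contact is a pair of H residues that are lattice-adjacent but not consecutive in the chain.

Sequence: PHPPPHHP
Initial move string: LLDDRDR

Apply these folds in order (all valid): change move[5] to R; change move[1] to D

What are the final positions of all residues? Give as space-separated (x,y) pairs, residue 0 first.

Answer: (0,0) (-1,0) (-1,-1) (-1,-2) (-1,-3) (0,-3) (1,-3) (2,-3)

Derivation:
Initial moves: LLDDRDR
Fold: move[5]->R => LLDDRRR (positions: [(0, 0), (-1, 0), (-2, 0), (-2, -1), (-2, -2), (-1, -2), (0, -2), (1, -2)])
Fold: move[1]->D => LDDDRRR (positions: [(0, 0), (-1, 0), (-1, -1), (-1, -2), (-1, -3), (0, -3), (1, -3), (2, -3)])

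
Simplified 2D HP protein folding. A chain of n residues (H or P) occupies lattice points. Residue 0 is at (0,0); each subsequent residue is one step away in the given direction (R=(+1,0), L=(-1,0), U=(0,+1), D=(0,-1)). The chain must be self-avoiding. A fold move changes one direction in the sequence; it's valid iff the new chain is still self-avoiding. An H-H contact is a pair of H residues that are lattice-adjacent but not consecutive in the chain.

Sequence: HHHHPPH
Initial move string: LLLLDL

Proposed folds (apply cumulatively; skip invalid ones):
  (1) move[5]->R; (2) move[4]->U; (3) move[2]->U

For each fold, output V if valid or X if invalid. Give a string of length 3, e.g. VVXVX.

Initial: LLLLDL -> [(0, 0), (-1, 0), (-2, 0), (-3, 0), (-4, 0), (-4, -1), (-5, -1)]
Fold 1: move[5]->R => LLLLDR VALID
Fold 2: move[4]->U => LLLLUR VALID
Fold 3: move[2]->U => LLULUR VALID

Answer: VVV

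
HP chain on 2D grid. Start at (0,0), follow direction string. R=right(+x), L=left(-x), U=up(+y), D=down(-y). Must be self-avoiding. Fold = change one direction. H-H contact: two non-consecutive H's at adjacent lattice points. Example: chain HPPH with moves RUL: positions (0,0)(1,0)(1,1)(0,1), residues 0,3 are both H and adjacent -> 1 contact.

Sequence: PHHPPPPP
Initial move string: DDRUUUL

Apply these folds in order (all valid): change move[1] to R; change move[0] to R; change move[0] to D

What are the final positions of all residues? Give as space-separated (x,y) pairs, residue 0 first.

Answer: (0,0) (0,-1) (1,-1) (2,-1) (2,0) (2,1) (2,2) (1,2)

Derivation:
Initial moves: DDRUUUL
Fold: move[1]->R => DRRUUUL (positions: [(0, 0), (0, -1), (1, -1), (2, -1), (2, 0), (2, 1), (2, 2), (1, 2)])
Fold: move[0]->R => RRRUUUL (positions: [(0, 0), (1, 0), (2, 0), (3, 0), (3, 1), (3, 2), (3, 3), (2, 3)])
Fold: move[0]->D => DRRUUUL (positions: [(0, 0), (0, -1), (1, -1), (2, -1), (2, 0), (2, 1), (2, 2), (1, 2)])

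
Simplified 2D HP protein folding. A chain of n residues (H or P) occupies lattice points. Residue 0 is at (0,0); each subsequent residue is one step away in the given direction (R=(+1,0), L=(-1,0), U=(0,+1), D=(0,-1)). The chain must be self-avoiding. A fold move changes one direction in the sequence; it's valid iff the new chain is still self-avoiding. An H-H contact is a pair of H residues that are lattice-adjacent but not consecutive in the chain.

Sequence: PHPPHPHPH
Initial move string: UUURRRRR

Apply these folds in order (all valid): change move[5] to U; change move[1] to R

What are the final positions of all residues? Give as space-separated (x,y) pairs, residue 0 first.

Initial moves: UUURRRRR
Fold: move[5]->U => UUURRURR (positions: [(0, 0), (0, 1), (0, 2), (0, 3), (1, 3), (2, 3), (2, 4), (3, 4), (4, 4)])
Fold: move[1]->R => URURRURR (positions: [(0, 0), (0, 1), (1, 1), (1, 2), (2, 2), (3, 2), (3, 3), (4, 3), (5, 3)])

Answer: (0,0) (0,1) (1,1) (1,2) (2,2) (3,2) (3,3) (4,3) (5,3)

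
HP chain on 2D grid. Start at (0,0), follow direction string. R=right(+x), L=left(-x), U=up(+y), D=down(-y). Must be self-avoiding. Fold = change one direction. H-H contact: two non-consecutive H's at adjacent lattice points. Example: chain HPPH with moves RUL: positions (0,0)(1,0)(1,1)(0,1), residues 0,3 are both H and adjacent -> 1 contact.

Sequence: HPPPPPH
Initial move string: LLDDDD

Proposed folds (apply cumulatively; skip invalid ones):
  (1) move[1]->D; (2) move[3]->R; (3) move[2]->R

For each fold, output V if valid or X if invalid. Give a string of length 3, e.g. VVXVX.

Answer: VVV

Derivation:
Initial: LLDDDD -> [(0, 0), (-1, 0), (-2, 0), (-2, -1), (-2, -2), (-2, -3), (-2, -4)]
Fold 1: move[1]->D => LDDDDD VALID
Fold 2: move[3]->R => LDDRDD VALID
Fold 3: move[2]->R => LDRRDD VALID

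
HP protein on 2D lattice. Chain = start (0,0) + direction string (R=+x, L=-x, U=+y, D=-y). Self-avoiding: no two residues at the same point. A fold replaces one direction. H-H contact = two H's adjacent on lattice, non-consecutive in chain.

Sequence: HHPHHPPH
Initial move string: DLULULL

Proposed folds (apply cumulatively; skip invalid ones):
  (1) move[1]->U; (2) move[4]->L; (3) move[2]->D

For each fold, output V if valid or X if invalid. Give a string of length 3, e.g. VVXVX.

Answer: XVV

Derivation:
Initial: DLULULL -> [(0, 0), (0, -1), (-1, -1), (-1, 0), (-2, 0), (-2, 1), (-3, 1), (-4, 1)]
Fold 1: move[1]->U => DUULULL INVALID (collision), skipped
Fold 2: move[4]->L => DLULLLL VALID
Fold 3: move[2]->D => DLDLLLL VALID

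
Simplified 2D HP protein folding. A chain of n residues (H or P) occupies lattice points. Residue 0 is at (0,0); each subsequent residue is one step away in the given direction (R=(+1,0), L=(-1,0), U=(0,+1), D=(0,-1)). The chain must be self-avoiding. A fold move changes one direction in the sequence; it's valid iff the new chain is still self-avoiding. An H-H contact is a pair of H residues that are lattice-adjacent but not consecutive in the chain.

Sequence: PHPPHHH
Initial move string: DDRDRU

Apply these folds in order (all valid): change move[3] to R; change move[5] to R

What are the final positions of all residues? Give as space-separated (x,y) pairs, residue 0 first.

Initial moves: DDRDRU
Fold: move[3]->R => DDRRRU (positions: [(0, 0), (0, -1), (0, -2), (1, -2), (2, -2), (3, -2), (3, -1)])
Fold: move[5]->R => DDRRRR (positions: [(0, 0), (0, -1), (0, -2), (1, -2), (2, -2), (3, -2), (4, -2)])

Answer: (0,0) (0,-1) (0,-2) (1,-2) (2,-2) (3,-2) (4,-2)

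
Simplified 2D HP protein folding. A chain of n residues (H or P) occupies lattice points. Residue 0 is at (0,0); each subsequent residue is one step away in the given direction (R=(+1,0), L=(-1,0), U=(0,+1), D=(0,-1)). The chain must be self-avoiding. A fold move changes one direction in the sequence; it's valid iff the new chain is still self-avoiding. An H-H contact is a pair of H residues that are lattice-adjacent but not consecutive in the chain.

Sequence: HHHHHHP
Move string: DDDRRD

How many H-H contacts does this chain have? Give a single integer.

Answer: 0

Derivation:
Positions: [(0, 0), (0, -1), (0, -2), (0, -3), (1, -3), (2, -3), (2, -4)]
No H-H contacts found.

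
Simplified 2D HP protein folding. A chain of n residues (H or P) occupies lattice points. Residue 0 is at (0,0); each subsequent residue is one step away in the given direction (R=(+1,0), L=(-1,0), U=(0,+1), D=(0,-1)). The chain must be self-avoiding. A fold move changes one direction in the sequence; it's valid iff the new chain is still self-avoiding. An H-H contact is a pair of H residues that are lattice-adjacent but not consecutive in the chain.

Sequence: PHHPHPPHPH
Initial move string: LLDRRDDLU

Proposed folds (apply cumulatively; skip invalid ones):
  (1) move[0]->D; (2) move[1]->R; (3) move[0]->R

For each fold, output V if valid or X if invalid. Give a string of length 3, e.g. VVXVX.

Initial: LLDRRDDLU -> [(0, 0), (-1, 0), (-2, 0), (-2, -1), (-1, -1), (0, -1), (0, -2), (0, -3), (-1, -3), (-1, -2)]
Fold 1: move[0]->D => DLDRRDDLU VALID
Fold 2: move[1]->R => DRDRRDDLU VALID
Fold 3: move[0]->R => RRDRRDDLU VALID

Answer: VVV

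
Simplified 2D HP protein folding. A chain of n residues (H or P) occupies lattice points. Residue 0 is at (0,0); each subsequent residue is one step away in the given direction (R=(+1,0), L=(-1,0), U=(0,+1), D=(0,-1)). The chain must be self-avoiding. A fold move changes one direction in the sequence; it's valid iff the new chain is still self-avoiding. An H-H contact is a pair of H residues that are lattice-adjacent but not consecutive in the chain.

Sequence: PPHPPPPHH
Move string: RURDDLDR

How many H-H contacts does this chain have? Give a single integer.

Answer: 0

Derivation:
Positions: [(0, 0), (1, 0), (1, 1), (2, 1), (2, 0), (2, -1), (1, -1), (1, -2), (2, -2)]
No H-H contacts found.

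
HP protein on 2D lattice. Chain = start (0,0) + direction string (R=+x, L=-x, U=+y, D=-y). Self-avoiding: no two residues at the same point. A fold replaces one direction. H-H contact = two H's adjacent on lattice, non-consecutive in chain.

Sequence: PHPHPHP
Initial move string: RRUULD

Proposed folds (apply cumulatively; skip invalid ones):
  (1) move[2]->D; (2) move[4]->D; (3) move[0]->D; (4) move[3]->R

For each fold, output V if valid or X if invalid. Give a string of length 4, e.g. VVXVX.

Answer: XXXX

Derivation:
Initial: RRUULD -> [(0, 0), (1, 0), (2, 0), (2, 1), (2, 2), (1, 2), (1, 1)]
Fold 1: move[2]->D => RRDULD INVALID (collision), skipped
Fold 2: move[4]->D => RRUUDD INVALID (collision), skipped
Fold 3: move[0]->D => DRUULD INVALID (collision), skipped
Fold 4: move[3]->R => RRURLD INVALID (collision), skipped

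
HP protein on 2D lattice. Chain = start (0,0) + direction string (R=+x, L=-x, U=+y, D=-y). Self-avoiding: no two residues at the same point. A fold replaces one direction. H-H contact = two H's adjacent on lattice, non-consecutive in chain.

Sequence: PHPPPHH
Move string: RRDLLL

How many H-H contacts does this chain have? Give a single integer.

Positions: [(0, 0), (1, 0), (2, 0), (2, -1), (1, -1), (0, -1), (-1, -1)]
No H-H contacts found.

Answer: 0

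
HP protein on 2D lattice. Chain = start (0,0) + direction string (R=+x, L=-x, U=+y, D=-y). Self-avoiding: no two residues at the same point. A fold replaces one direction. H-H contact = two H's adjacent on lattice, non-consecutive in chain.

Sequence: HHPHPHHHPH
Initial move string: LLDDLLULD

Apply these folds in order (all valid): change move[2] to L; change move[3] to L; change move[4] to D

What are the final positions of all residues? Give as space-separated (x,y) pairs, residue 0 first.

Answer: (0,0) (-1,0) (-2,0) (-3,0) (-4,0) (-4,-1) (-5,-1) (-5,0) (-6,0) (-6,-1)

Derivation:
Initial moves: LLDDLLULD
Fold: move[2]->L => LLLDLLULD (positions: [(0, 0), (-1, 0), (-2, 0), (-3, 0), (-3, -1), (-4, -1), (-5, -1), (-5, 0), (-6, 0), (-6, -1)])
Fold: move[3]->L => LLLLLLULD (positions: [(0, 0), (-1, 0), (-2, 0), (-3, 0), (-4, 0), (-5, 0), (-6, 0), (-6, 1), (-7, 1), (-7, 0)])
Fold: move[4]->D => LLLLDLULD (positions: [(0, 0), (-1, 0), (-2, 0), (-3, 0), (-4, 0), (-4, -1), (-5, -1), (-5, 0), (-6, 0), (-6, -1)])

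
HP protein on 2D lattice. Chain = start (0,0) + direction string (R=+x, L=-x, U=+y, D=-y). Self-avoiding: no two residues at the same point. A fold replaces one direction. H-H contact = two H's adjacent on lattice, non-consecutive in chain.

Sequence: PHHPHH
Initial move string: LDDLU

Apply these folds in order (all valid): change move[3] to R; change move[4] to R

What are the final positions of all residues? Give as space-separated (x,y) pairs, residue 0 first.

Answer: (0,0) (-1,0) (-1,-1) (-1,-2) (0,-2) (1,-2)

Derivation:
Initial moves: LDDLU
Fold: move[3]->R => LDDRU (positions: [(0, 0), (-1, 0), (-1, -1), (-1, -2), (0, -2), (0, -1)])
Fold: move[4]->R => LDDRR (positions: [(0, 0), (-1, 0), (-1, -1), (-1, -2), (0, -2), (1, -2)])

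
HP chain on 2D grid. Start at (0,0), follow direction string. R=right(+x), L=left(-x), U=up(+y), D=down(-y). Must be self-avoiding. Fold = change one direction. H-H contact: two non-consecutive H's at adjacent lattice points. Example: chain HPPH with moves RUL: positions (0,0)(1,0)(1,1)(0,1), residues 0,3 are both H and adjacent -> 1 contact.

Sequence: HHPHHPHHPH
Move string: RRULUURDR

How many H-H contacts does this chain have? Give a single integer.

Positions: [(0, 0), (1, 0), (2, 0), (2, 1), (1, 1), (1, 2), (1, 3), (2, 3), (2, 2), (3, 2)]
H-H contact: residue 1 @(1,0) - residue 4 @(1, 1)

Answer: 1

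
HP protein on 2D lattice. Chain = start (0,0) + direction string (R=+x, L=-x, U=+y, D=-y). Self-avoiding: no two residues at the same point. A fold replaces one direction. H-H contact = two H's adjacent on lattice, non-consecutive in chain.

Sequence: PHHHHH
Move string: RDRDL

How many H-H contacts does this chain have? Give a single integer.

Answer: 1

Derivation:
Positions: [(0, 0), (1, 0), (1, -1), (2, -1), (2, -2), (1, -2)]
H-H contact: residue 2 @(1,-1) - residue 5 @(1, -2)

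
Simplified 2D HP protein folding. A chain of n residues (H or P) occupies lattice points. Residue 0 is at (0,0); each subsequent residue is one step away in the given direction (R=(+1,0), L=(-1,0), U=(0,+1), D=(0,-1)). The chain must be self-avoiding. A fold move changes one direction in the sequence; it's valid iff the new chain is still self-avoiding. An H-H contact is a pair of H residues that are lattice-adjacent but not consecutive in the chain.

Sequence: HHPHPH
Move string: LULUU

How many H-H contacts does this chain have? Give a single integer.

Answer: 0

Derivation:
Positions: [(0, 0), (-1, 0), (-1, 1), (-2, 1), (-2, 2), (-2, 3)]
No H-H contacts found.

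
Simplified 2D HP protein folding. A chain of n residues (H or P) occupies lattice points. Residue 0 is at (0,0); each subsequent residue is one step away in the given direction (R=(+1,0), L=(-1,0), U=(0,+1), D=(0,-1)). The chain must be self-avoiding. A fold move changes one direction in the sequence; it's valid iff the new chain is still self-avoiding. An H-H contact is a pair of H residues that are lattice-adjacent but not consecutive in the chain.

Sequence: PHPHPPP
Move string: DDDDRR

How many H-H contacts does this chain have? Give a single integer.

Answer: 0

Derivation:
Positions: [(0, 0), (0, -1), (0, -2), (0, -3), (0, -4), (1, -4), (2, -4)]
No H-H contacts found.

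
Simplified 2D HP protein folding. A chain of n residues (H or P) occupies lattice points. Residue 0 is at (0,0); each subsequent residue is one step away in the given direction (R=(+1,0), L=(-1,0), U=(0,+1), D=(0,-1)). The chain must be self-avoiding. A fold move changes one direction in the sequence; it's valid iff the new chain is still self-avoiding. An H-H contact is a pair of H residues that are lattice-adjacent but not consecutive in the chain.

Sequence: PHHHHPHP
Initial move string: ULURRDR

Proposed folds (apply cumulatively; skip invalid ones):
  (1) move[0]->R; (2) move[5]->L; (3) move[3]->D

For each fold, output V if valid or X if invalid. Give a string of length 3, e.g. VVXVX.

Initial: ULURRDR -> [(0, 0), (0, 1), (-1, 1), (-1, 2), (0, 2), (1, 2), (1, 1), (2, 1)]
Fold 1: move[0]->R => RLURRDR INVALID (collision), skipped
Fold 2: move[5]->L => ULURRLR INVALID (collision), skipped
Fold 3: move[3]->D => ULUDRDR INVALID (collision), skipped

Answer: XXX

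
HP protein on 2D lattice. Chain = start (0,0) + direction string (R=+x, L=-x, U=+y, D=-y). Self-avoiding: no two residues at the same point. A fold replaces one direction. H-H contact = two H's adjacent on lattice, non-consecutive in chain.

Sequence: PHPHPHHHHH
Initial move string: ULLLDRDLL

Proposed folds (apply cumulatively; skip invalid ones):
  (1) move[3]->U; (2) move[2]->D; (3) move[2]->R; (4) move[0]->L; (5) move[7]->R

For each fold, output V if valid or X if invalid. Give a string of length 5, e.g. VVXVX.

Initial: ULLLDRDLL -> [(0, 0), (0, 1), (-1, 1), (-2, 1), (-3, 1), (-3, 0), (-2, 0), (-2, -1), (-3, -1), (-4, -1)]
Fold 1: move[3]->U => ULLUDRDLL INVALID (collision), skipped
Fold 2: move[2]->D => ULDLDRDLL VALID
Fold 3: move[2]->R => ULRLDRDLL INVALID (collision), skipped
Fold 4: move[0]->L => LLDLDRDLL VALID
Fold 5: move[7]->R => LLDLDRDRL INVALID (collision), skipped

Answer: XVXVX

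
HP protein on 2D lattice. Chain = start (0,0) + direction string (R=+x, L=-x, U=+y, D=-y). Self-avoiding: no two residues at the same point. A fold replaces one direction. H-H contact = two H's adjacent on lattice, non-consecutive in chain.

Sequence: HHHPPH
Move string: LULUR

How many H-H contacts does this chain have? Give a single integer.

Answer: 1

Derivation:
Positions: [(0, 0), (-1, 0), (-1, 1), (-2, 1), (-2, 2), (-1, 2)]
H-H contact: residue 2 @(-1,1) - residue 5 @(-1, 2)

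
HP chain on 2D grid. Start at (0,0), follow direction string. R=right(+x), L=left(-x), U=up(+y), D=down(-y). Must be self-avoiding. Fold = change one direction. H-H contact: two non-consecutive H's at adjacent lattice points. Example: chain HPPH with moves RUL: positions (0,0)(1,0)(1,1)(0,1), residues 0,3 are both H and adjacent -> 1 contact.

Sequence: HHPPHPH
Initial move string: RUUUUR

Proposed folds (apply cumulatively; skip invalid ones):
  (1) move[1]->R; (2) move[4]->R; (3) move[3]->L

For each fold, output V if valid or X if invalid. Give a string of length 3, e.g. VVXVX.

Answer: VVX

Derivation:
Initial: RUUUUR -> [(0, 0), (1, 0), (1, 1), (1, 2), (1, 3), (1, 4), (2, 4)]
Fold 1: move[1]->R => RRUUUR VALID
Fold 2: move[4]->R => RRUURR VALID
Fold 3: move[3]->L => RRULRR INVALID (collision), skipped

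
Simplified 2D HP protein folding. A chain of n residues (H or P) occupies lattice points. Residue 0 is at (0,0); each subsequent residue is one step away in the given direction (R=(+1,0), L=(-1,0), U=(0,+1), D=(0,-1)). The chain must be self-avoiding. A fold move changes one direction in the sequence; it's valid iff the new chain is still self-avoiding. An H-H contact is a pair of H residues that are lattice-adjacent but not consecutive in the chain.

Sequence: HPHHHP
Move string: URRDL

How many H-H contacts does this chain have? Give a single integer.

Positions: [(0, 0), (0, 1), (1, 1), (2, 1), (2, 0), (1, 0)]
No H-H contacts found.

Answer: 0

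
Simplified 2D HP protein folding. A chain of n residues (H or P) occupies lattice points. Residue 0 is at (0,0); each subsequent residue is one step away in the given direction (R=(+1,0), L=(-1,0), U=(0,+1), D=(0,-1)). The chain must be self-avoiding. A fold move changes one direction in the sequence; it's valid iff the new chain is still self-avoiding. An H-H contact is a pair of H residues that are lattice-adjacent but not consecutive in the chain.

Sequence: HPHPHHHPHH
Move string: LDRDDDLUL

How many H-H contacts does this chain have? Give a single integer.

Positions: [(0, 0), (-1, 0), (-1, -1), (0, -1), (0, -2), (0, -3), (0, -4), (-1, -4), (-1, -3), (-2, -3)]
H-H contact: residue 5 @(0,-3) - residue 8 @(-1, -3)

Answer: 1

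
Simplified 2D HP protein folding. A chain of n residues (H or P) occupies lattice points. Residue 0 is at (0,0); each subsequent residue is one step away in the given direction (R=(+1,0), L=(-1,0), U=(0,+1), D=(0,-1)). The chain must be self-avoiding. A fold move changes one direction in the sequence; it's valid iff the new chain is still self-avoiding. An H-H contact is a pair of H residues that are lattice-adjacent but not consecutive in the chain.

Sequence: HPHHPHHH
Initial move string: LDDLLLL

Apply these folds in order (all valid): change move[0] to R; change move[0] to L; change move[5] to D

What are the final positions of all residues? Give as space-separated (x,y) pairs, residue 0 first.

Answer: (0,0) (-1,0) (-1,-1) (-1,-2) (-2,-2) (-3,-2) (-3,-3) (-4,-3)

Derivation:
Initial moves: LDDLLLL
Fold: move[0]->R => RDDLLLL (positions: [(0, 0), (1, 0), (1, -1), (1, -2), (0, -2), (-1, -2), (-2, -2), (-3, -2)])
Fold: move[0]->L => LDDLLLL (positions: [(0, 0), (-1, 0), (-1, -1), (-1, -2), (-2, -2), (-3, -2), (-4, -2), (-5, -2)])
Fold: move[5]->D => LDDLLDL (positions: [(0, 0), (-1, 0), (-1, -1), (-1, -2), (-2, -2), (-3, -2), (-3, -3), (-4, -3)])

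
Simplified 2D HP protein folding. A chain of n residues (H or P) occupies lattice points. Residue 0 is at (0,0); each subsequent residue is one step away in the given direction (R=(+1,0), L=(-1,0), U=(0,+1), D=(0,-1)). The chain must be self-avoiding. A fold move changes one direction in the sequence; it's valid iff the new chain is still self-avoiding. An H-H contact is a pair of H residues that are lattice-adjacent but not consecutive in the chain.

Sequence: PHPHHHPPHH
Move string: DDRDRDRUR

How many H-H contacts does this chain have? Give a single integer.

Answer: 1

Derivation:
Positions: [(0, 0), (0, -1), (0, -2), (1, -2), (1, -3), (2, -3), (2, -4), (3, -4), (3, -3), (4, -3)]
H-H contact: residue 5 @(2,-3) - residue 8 @(3, -3)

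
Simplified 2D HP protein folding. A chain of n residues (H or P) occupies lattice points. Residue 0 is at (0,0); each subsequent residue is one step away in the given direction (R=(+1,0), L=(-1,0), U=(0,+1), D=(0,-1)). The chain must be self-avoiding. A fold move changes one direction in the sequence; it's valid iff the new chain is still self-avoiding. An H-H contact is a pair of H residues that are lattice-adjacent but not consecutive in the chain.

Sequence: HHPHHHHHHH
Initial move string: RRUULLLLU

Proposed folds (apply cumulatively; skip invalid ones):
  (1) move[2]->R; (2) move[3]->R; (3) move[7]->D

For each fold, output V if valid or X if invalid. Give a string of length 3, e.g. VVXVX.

Answer: VXX

Derivation:
Initial: RRUULLLLU -> [(0, 0), (1, 0), (2, 0), (2, 1), (2, 2), (1, 2), (0, 2), (-1, 2), (-2, 2), (-2, 3)]
Fold 1: move[2]->R => RRRULLLLU VALID
Fold 2: move[3]->R => RRRRLLLLU INVALID (collision), skipped
Fold 3: move[7]->D => RRRULLLDU INVALID (collision), skipped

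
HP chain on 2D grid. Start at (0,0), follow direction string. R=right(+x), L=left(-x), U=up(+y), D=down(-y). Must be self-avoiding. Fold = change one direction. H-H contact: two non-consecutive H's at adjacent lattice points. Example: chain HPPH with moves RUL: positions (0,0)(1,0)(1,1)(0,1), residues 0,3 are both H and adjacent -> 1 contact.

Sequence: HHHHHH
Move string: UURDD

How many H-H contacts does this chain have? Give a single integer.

Answer: 2

Derivation:
Positions: [(0, 0), (0, 1), (0, 2), (1, 2), (1, 1), (1, 0)]
H-H contact: residue 0 @(0,0) - residue 5 @(1, 0)
H-H contact: residue 1 @(0,1) - residue 4 @(1, 1)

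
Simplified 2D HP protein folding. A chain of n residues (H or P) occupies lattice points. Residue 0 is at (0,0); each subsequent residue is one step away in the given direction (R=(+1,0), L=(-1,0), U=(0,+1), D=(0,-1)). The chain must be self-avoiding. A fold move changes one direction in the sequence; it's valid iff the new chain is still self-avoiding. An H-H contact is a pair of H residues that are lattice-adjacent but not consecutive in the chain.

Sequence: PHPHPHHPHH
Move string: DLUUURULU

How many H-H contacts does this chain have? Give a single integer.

Positions: [(0, 0), (0, -1), (-1, -1), (-1, 0), (-1, 1), (-1, 2), (0, 2), (0, 3), (-1, 3), (-1, 4)]
H-H contact: residue 5 @(-1,2) - residue 8 @(-1, 3)

Answer: 1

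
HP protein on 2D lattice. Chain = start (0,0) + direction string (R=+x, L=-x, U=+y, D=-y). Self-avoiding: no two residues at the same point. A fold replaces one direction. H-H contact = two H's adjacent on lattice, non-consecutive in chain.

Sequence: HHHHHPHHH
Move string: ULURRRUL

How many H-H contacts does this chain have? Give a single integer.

Answer: 1

Derivation:
Positions: [(0, 0), (0, 1), (-1, 1), (-1, 2), (0, 2), (1, 2), (2, 2), (2, 3), (1, 3)]
H-H contact: residue 1 @(0,1) - residue 4 @(0, 2)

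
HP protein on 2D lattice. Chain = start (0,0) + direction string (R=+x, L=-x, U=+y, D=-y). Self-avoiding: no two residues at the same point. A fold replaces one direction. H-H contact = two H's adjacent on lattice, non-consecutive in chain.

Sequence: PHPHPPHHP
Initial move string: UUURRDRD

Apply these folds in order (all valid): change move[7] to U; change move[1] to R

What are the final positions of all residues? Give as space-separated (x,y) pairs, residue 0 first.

Answer: (0,0) (0,1) (1,1) (1,2) (2,2) (3,2) (3,1) (4,1) (4,2)

Derivation:
Initial moves: UUURRDRD
Fold: move[7]->U => UUURRDRU (positions: [(0, 0), (0, 1), (0, 2), (0, 3), (1, 3), (2, 3), (2, 2), (3, 2), (3, 3)])
Fold: move[1]->R => URURRDRU (positions: [(0, 0), (0, 1), (1, 1), (1, 2), (2, 2), (3, 2), (3, 1), (4, 1), (4, 2)])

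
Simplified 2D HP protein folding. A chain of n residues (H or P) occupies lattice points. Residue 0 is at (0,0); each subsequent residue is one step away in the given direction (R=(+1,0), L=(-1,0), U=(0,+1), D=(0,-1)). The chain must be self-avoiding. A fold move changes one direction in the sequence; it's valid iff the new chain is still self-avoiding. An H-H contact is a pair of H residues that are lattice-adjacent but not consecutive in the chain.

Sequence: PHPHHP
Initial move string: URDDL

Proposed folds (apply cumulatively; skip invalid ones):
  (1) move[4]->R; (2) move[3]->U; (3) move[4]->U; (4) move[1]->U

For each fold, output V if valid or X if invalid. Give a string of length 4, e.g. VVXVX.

Answer: VXXX

Derivation:
Initial: URDDL -> [(0, 0), (0, 1), (1, 1), (1, 0), (1, -1), (0, -1)]
Fold 1: move[4]->R => URDDR VALID
Fold 2: move[3]->U => URDUR INVALID (collision), skipped
Fold 3: move[4]->U => URDDU INVALID (collision), skipped
Fold 4: move[1]->U => UUDDR INVALID (collision), skipped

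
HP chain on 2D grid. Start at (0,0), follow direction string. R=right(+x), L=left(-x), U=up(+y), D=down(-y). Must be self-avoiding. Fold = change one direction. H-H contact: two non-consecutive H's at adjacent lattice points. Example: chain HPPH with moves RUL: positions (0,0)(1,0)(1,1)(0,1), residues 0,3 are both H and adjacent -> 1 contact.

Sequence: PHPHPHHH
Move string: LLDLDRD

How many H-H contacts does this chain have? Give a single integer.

Answer: 1

Derivation:
Positions: [(0, 0), (-1, 0), (-2, 0), (-2, -1), (-3, -1), (-3, -2), (-2, -2), (-2, -3)]
H-H contact: residue 3 @(-2,-1) - residue 6 @(-2, -2)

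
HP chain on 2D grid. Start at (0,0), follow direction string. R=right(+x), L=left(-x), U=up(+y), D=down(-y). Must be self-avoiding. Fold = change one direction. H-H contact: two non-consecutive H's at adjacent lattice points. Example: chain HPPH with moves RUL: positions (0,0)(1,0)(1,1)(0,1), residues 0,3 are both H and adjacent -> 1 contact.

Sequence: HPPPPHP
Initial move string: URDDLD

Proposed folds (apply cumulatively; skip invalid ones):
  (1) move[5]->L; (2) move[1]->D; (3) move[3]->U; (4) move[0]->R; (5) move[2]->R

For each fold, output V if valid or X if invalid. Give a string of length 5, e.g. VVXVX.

Initial: URDDLD -> [(0, 0), (0, 1), (1, 1), (1, 0), (1, -1), (0, -1), (0, -2)]
Fold 1: move[5]->L => URDDLL VALID
Fold 2: move[1]->D => UDDDLL INVALID (collision), skipped
Fold 3: move[3]->U => URDULL INVALID (collision), skipped
Fold 4: move[0]->R => RRDDLL VALID
Fold 5: move[2]->R => RRRDLL VALID

Answer: VXXVV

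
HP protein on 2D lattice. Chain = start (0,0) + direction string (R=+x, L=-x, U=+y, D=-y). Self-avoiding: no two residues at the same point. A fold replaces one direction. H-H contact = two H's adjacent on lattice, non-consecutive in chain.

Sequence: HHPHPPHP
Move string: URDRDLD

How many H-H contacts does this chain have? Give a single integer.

Positions: [(0, 0), (0, 1), (1, 1), (1, 0), (2, 0), (2, -1), (1, -1), (1, -2)]
H-H contact: residue 0 @(0,0) - residue 3 @(1, 0)
H-H contact: residue 3 @(1,0) - residue 6 @(1, -1)

Answer: 2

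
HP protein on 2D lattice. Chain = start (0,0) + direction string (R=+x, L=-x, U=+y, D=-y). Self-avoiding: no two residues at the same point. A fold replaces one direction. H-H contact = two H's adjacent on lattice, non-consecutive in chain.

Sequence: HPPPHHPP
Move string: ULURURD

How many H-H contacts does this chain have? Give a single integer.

Answer: 0

Derivation:
Positions: [(0, 0), (0, 1), (-1, 1), (-1, 2), (0, 2), (0, 3), (1, 3), (1, 2)]
No H-H contacts found.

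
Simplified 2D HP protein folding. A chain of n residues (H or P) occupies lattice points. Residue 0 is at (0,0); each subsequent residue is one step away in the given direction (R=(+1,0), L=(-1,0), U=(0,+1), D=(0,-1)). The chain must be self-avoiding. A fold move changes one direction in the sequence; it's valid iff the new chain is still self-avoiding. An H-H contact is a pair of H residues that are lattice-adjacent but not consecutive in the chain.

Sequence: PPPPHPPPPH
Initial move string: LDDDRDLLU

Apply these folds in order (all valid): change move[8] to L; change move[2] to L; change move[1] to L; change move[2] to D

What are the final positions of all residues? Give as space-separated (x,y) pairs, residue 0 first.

Answer: (0,0) (-1,0) (-2,0) (-2,-1) (-2,-2) (-1,-2) (-1,-3) (-2,-3) (-3,-3) (-4,-3)

Derivation:
Initial moves: LDDDRDLLU
Fold: move[8]->L => LDDDRDLLL (positions: [(0, 0), (-1, 0), (-1, -1), (-1, -2), (-1, -3), (0, -3), (0, -4), (-1, -4), (-2, -4), (-3, -4)])
Fold: move[2]->L => LDLDRDLLL (positions: [(0, 0), (-1, 0), (-1, -1), (-2, -1), (-2, -2), (-1, -2), (-1, -3), (-2, -3), (-3, -3), (-4, -3)])
Fold: move[1]->L => LLLDRDLLL (positions: [(0, 0), (-1, 0), (-2, 0), (-3, 0), (-3, -1), (-2, -1), (-2, -2), (-3, -2), (-4, -2), (-5, -2)])
Fold: move[2]->D => LLDDRDLLL (positions: [(0, 0), (-1, 0), (-2, 0), (-2, -1), (-2, -2), (-1, -2), (-1, -3), (-2, -3), (-3, -3), (-4, -3)])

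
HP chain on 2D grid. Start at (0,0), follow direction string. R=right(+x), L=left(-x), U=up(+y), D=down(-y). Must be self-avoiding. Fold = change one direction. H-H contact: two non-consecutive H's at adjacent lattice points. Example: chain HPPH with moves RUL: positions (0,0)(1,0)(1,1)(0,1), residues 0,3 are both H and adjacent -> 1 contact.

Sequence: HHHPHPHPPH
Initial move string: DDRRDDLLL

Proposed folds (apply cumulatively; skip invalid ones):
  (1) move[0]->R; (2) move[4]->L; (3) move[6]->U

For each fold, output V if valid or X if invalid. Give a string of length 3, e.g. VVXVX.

Initial: DDRRDDLLL -> [(0, 0), (0, -1), (0, -2), (1, -2), (2, -2), (2, -3), (2, -4), (1, -4), (0, -4), (-1, -4)]
Fold 1: move[0]->R => RDRRDDLLL VALID
Fold 2: move[4]->L => RDRRLDLLL INVALID (collision), skipped
Fold 3: move[6]->U => RDRRDDULL INVALID (collision), skipped

Answer: VXX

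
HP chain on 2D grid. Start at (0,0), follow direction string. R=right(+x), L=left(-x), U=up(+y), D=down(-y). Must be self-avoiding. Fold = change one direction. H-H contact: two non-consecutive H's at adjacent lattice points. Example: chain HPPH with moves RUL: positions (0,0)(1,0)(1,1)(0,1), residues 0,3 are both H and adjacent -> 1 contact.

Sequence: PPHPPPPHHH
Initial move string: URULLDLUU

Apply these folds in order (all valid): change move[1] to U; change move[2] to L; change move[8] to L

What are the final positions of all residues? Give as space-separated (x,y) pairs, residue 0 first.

Answer: (0,0) (0,1) (0,2) (-1,2) (-2,2) (-3,2) (-3,1) (-4,1) (-4,2) (-5,2)

Derivation:
Initial moves: URULLDLUU
Fold: move[1]->U => UUULLDLUU (positions: [(0, 0), (0, 1), (0, 2), (0, 3), (-1, 3), (-2, 3), (-2, 2), (-3, 2), (-3, 3), (-3, 4)])
Fold: move[2]->L => UULLLDLUU (positions: [(0, 0), (0, 1), (0, 2), (-1, 2), (-2, 2), (-3, 2), (-3, 1), (-4, 1), (-4, 2), (-4, 3)])
Fold: move[8]->L => UULLLDLUL (positions: [(0, 0), (0, 1), (0, 2), (-1, 2), (-2, 2), (-3, 2), (-3, 1), (-4, 1), (-4, 2), (-5, 2)])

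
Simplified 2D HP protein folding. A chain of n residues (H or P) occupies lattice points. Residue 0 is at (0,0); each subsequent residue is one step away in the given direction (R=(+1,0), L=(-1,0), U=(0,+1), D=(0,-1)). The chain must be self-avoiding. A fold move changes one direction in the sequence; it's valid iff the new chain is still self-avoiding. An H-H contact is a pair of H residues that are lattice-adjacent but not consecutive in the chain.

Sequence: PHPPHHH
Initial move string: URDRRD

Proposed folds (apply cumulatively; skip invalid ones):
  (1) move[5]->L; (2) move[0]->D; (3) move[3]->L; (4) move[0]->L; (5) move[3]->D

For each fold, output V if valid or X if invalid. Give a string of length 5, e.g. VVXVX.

Initial: URDRRD -> [(0, 0), (0, 1), (1, 1), (1, 0), (2, 0), (3, 0), (3, -1)]
Fold 1: move[5]->L => URDRRL INVALID (collision), skipped
Fold 2: move[0]->D => DRDRRD VALID
Fold 3: move[3]->L => DRDLRD INVALID (collision), skipped
Fold 4: move[0]->L => LRDRRD INVALID (collision), skipped
Fold 5: move[3]->D => DRDDRD VALID

Answer: XVXXV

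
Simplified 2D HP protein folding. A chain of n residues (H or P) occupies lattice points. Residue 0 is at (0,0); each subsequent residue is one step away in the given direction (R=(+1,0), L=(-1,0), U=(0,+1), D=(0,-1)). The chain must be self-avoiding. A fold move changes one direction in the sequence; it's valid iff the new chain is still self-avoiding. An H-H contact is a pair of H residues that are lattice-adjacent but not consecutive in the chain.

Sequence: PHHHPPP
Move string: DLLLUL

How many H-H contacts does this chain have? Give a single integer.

Positions: [(0, 0), (0, -1), (-1, -1), (-2, -1), (-3, -1), (-3, 0), (-4, 0)]
No H-H contacts found.

Answer: 0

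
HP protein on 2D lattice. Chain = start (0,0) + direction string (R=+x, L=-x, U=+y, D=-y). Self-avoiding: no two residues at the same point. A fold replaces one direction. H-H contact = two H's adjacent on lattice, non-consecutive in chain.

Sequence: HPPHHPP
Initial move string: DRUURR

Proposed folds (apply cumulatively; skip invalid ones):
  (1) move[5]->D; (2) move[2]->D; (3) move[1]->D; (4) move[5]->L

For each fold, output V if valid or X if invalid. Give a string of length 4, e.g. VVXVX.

Initial: DRUURR -> [(0, 0), (0, -1), (1, -1), (1, 0), (1, 1), (2, 1), (3, 1)]
Fold 1: move[5]->D => DRUURD VALID
Fold 2: move[2]->D => DRDURD INVALID (collision), skipped
Fold 3: move[1]->D => DDUURD INVALID (collision), skipped
Fold 4: move[5]->L => DRUURL INVALID (collision), skipped

Answer: VXXX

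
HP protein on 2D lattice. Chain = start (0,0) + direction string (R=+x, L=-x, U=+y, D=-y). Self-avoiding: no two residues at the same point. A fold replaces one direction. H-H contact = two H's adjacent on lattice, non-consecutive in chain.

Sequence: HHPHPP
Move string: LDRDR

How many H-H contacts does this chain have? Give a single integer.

Positions: [(0, 0), (-1, 0), (-1, -1), (0, -1), (0, -2), (1, -2)]
H-H contact: residue 0 @(0,0) - residue 3 @(0, -1)

Answer: 1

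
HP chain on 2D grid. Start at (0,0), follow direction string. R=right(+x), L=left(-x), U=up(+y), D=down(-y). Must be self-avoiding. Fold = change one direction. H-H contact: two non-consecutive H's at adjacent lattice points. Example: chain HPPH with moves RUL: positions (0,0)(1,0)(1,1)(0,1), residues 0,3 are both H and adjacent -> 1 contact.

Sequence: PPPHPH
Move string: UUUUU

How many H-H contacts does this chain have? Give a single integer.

Answer: 0

Derivation:
Positions: [(0, 0), (0, 1), (0, 2), (0, 3), (0, 4), (0, 5)]
No H-H contacts found.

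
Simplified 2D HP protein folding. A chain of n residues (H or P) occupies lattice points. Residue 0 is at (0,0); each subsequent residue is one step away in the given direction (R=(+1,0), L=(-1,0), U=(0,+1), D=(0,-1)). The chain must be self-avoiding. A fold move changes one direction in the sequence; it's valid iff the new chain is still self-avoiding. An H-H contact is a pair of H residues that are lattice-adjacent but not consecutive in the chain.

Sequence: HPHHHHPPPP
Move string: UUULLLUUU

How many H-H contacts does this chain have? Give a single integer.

Positions: [(0, 0), (0, 1), (0, 2), (0, 3), (-1, 3), (-2, 3), (-3, 3), (-3, 4), (-3, 5), (-3, 6)]
No H-H contacts found.

Answer: 0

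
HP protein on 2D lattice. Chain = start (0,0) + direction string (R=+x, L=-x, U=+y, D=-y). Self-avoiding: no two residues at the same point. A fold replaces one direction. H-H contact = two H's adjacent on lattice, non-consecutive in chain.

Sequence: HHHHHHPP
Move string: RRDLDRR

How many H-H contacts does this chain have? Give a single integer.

Answer: 1

Derivation:
Positions: [(0, 0), (1, 0), (2, 0), (2, -1), (1, -1), (1, -2), (2, -2), (3, -2)]
H-H contact: residue 1 @(1,0) - residue 4 @(1, -1)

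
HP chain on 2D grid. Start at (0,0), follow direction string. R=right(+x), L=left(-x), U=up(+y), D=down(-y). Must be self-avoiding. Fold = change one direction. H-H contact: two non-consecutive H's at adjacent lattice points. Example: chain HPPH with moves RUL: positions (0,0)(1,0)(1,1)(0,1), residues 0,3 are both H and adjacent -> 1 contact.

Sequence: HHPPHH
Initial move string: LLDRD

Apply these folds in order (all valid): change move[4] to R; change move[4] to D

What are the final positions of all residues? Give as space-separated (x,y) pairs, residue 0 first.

Initial moves: LLDRD
Fold: move[4]->R => LLDRR (positions: [(0, 0), (-1, 0), (-2, 0), (-2, -1), (-1, -1), (0, -1)])
Fold: move[4]->D => LLDRD (positions: [(0, 0), (-1, 0), (-2, 0), (-2, -1), (-1, -1), (-1, -2)])

Answer: (0,0) (-1,0) (-2,0) (-2,-1) (-1,-1) (-1,-2)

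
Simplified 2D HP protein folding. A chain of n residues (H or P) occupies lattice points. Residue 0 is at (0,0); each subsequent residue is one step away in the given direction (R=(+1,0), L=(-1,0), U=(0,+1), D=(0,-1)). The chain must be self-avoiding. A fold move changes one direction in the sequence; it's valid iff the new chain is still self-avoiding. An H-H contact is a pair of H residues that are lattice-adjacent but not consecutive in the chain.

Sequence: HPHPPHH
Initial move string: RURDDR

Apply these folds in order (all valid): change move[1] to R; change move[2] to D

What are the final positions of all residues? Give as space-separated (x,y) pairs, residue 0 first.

Initial moves: RURDDR
Fold: move[1]->R => RRRDDR (positions: [(0, 0), (1, 0), (2, 0), (3, 0), (3, -1), (3, -2), (4, -2)])
Fold: move[2]->D => RRDDDR (positions: [(0, 0), (1, 0), (2, 0), (2, -1), (2, -2), (2, -3), (3, -3)])

Answer: (0,0) (1,0) (2,0) (2,-1) (2,-2) (2,-3) (3,-3)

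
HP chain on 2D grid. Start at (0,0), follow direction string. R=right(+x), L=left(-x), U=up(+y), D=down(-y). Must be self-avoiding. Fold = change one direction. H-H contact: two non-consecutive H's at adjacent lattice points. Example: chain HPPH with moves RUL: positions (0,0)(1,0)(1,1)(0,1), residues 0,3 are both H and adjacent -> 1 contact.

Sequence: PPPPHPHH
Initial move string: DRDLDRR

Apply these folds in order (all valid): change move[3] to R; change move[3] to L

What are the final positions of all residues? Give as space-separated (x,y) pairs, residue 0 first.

Answer: (0,0) (0,-1) (1,-1) (1,-2) (0,-2) (0,-3) (1,-3) (2,-3)

Derivation:
Initial moves: DRDLDRR
Fold: move[3]->R => DRDRDRR (positions: [(0, 0), (0, -1), (1, -1), (1, -2), (2, -2), (2, -3), (3, -3), (4, -3)])
Fold: move[3]->L => DRDLDRR (positions: [(0, 0), (0, -1), (1, -1), (1, -2), (0, -2), (0, -3), (1, -3), (2, -3)])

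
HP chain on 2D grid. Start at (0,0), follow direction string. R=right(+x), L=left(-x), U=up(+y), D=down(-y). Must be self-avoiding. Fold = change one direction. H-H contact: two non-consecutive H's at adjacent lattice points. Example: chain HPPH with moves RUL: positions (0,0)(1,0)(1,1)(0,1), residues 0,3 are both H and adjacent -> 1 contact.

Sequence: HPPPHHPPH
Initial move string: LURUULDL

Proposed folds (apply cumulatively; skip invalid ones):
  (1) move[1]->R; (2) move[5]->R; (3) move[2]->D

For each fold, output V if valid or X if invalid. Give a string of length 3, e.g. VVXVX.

Initial: LURUULDL -> [(0, 0), (-1, 0), (-1, 1), (0, 1), (0, 2), (0, 3), (-1, 3), (-1, 2), (-2, 2)]
Fold 1: move[1]->R => LRRUULDL INVALID (collision), skipped
Fold 2: move[5]->R => LURUURDL INVALID (collision), skipped
Fold 3: move[2]->D => LUDUULDL INVALID (collision), skipped

Answer: XXX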